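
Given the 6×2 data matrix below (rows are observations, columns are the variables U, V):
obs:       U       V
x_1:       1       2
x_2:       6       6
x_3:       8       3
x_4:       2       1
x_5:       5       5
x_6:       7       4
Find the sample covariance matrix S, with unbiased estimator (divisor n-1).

Step 1 — column means:
  mean(U) = (1 + 6 + 8 + 2 + 5 + 7) / 6 = 29/6 = 4.8333
  mean(V) = (2 + 6 + 3 + 1 + 5 + 4) / 6 = 21/6 = 3.5

Step 2 — sample covariance S[i,j] = (1/(n-1)) · Σ_k (x_{k,i} - mean_i) · (x_{k,j} - mean_j), with n-1 = 5.
  S[U,U] = ((-3.8333)·(-3.8333) + (1.1667)·(1.1667) + (3.1667)·(3.1667) + (-2.8333)·(-2.8333) + (0.1667)·(0.1667) + (2.1667)·(2.1667)) / 5 = 38.8333/5 = 7.7667
  S[U,V] = ((-3.8333)·(-1.5) + (1.1667)·(2.5) + (3.1667)·(-0.5) + (-2.8333)·(-2.5) + (0.1667)·(1.5) + (2.1667)·(0.5)) / 5 = 15.5/5 = 3.1
  S[V,V] = ((-1.5)·(-1.5) + (2.5)·(2.5) + (-0.5)·(-0.5) + (-2.5)·(-2.5) + (1.5)·(1.5) + (0.5)·(0.5)) / 5 = 17.5/5 = 3.5

S is symmetric (S[j,i] = S[i,j]). Assembling:

S = [[7.7667, 3.1],
 [3.1, 3.5]]


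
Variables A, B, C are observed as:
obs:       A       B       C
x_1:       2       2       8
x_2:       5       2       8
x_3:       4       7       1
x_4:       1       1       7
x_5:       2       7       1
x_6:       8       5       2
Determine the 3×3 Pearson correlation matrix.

Step 1 — column means:
  mean(A) = (2 + 5 + 4 + 1 + 2 + 8) / 6 = 22/6 = 3.6667
  mean(B) = (2 + 2 + 7 + 1 + 7 + 5) / 6 = 24/6 = 4
  mean(C) = (8 + 8 + 1 + 7 + 1 + 2) / 6 = 27/6 = 4.5

Step 2 — sample variances and covariances s[i,j] = (1/(n-1)) · Σ_k (x_{k,i} - mean_i) · (x_{k,j} - mean_j), with n-1 = 5:
  s[A,A] = ((-1.6667)·(-1.6667) + (1.3333)·(1.3333) + (0.3333)·(0.3333) + (-2.6667)·(-2.6667) + (-1.6667)·(-1.6667) + (4.3333)·(4.3333)) / 5 = 33.3333/5 = 6.6667
  s[A,B] = ((-1.6667)·(-2) + (1.3333)·(-2) + (0.3333)·(3) + (-2.6667)·(-3) + (-1.6667)·(3) + (4.3333)·(1)) / 5 = 9/5 = 1.8
  s[A,C] = ((-1.6667)·(3.5) + (1.3333)·(3.5) + (0.3333)·(-3.5) + (-2.6667)·(2.5) + (-1.6667)·(-3.5) + (4.3333)·(-2.5)) / 5 = -14/5 = -2.8
  s[B,B] = ((-2)·(-2) + (-2)·(-2) + (3)·(3) + (-3)·(-3) + (3)·(3) + (1)·(1)) / 5 = 36/5 = 7.2
  s[B,C] = ((-2)·(3.5) + (-2)·(3.5) + (3)·(-3.5) + (-3)·(2.5) + (3)·(-3.5) + (1)·(-2.5)) / 5 = -45/5 = -9
  s[C,C] = ((3.5)·(3.5) + (3.5)·(3.5) + (-3.5)·(-3.5) + (2.5)·(2.5) + (-3.5)·(-3.5) + (-2.5)·(-2.5)) / 5 = 61.5/5 = 12.3
  Sample standard deviations s_i = √(s[i,i]):
  s(A) = √(6.6667) = 2.582
  s(B) = √(7.2) = 2.6833
  s(C) = √(12.3) = 3.5071

Step 3 — r_{ij} = s_{ij} / (s_i · s_j):
  r[A,A] = 1 (diagonal).
  r[A,B] = 1.8 / (2.582 · 2.6833) = 1.8 / 6.9282 = 0.2598
  r[A,C] = -2.8 / (2.582 · 3.5071) = -2.8 / 9.0554 = -0.3092
  r[B,B] = 1 (diagonal).
  r[B,C] = -9 / (2.6833 · 3.5071) = -9 / 9.4106 = -0.9564
  r[C,C] = 1 (diagonal).

R is symmetric with unit diagonal. Assembling:

R = [[1, 0.2598, -0.3092],
 [0.2598, 1, -0.9564],
 [-0.3092, -0.9564, 1]]


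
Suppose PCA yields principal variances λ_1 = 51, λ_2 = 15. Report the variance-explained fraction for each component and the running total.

Step 1 — total variance = trace(Sigma) = Σ λ_i = 51 + 15 = 66.

Step 2 — fraction explained by component i = λ_i / Σ λ:
  PC1: 51/66 = 0.7727
  PC2: 15/66 = 0.2273

Step 3 — cumulative fraction after k components = (λ_1 + ... + λ_k) / Σ λ:
  k = 1: 51/66 = 0.7727
  k = 2: (51 + 15)/66 = 66/66 = 1

Summary (fraction, with percent):

explained: PC1 0.7727 (77.27%), PC2 0.2273 (22.73%);  cumulative: 0.7727, 1


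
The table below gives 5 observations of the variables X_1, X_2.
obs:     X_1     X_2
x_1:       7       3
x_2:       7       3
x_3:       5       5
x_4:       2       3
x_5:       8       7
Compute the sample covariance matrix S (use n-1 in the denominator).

Step 1 — column means:
  mean(X_1) = (7 + 7 + 5 + 2 + 8) / 5 = 29/5 = 5.8
  mean(X_2) = (3 + 3 + 5 + 3 + 7) / 5 = 21/5 = 4.2

Step 2 — sample covariance S[i,j] = (1/(n-1)) · Σ_k (x_{k,i} - mean_i) · (x_{k,j} - mean_j), with n-1 = 4.
  S[X_1,X_1] = ((1.2)·(1.2) + (1.2)·(1.2) + (-0.8)·(-0.8) + (-3.8)·(-3.8) + (2.2)·(2.2)) / 4 = 22.8/4 = 5.7
  S[X_1,X_2] = ((1.2)·(-1.2) + (1.2)·(-1.2) + (-0.8)·(0.8) + (-3.8)·(-1.2) + (2.2)·(2.8)) / 4 = 7.2/4 = 1.8
  S[X_2,X_2] = ((-1.2)·(-1.2) + (-1.2)·(-1.2) + (0.8)·(0.8) + (-1.2)·(-1.2) + (2.8)·(2.8)) / 4 = 12.8/4 = 3.2

S is symmetric (S[j,i] = S[i,j]). Assembling:

S = [[5.7, 1.8],
 [1.8, 3.2]]


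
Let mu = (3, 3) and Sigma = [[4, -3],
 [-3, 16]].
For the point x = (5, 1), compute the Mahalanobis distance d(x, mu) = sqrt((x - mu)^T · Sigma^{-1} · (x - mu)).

Step 1 — centre the observation: (x - mu) = (2, -2).

Step 2 — invert Sigma. det(Sigma) = 4·16 - (-3)² = 55.
  Sigma^{-1} = (1/det) · [[d, -b], [-b, a]] = [[0.2909, 0.0545],
 [0.0545, 0.0727]].

Step 3 — form the quadratic (x - mu)^T · Sigma^{-1} · (x - mu):
  Sigma^{-1} · (x - mu) = (0.4727, -0.0364).
  (x - mu)^T · [Sigma^{-1} · (x - mu)] = (2)·(0.4727) + (-2)·(-0.0364) = 1.0182.

Step 4 — take square root: d = √(1.0182) ≈ 1.009.

d(x, mu) = √(1.0182) ≈ 1.009


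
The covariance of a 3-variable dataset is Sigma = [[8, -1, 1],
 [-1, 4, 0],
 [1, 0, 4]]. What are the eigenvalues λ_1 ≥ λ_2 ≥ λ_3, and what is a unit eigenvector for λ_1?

Step 1 — characteristic polynomial p(λ) = det(λI - Sigma) = λ³ - tr·λ² + c_1·λ - det, where tr = trace, c_1 = sum of the principal 2×2 minors, det = det(Sigma):
  tr = 8 + 4 + 4 = 16,
  c_1 = (8·4 - (-1)²) + (8·4 - (1)²) + (4·4 - (0)²) = 31 + 31 + 16 = 78,
  det = 8·(4·4 - (0)²) - (-1)·((-1)·4 - (0)·(1)) + (1)·((-1)·(0) - 4·(1)) = 8·(16) - (-1)·(-4) + (1)·(-4) = 120.
  So p(λ) = λ³ - 16λ² + 78λ - 120.
Step 2 — look for an integer root (rational root theorem: any rational root is an integer divisor of 120). Testing λ = 4:
  p(4) = 64 - 256 + 312 - 120 = 0  ✓
  Dividing out (λ - 4): p(λ) = (λ - 4)(λ² - 12λ + 30).
Step 3 — remaining eigenvalues from the quadratic λ² - 12λ + 30 = 0:
  Δ = 12² - 4·30 = 144 - 120 = 24,  λ = (12 ± √24)/2 = (12 ± 4.899)/2 ≈ 8.4495 or 3.5505.
  Sorted: λ_1 = 8.4495,  λ_2 = 4,  λ_3 = 3.5505  (check: sum = 16 = tr ✓).

Step 4 — unit eigenvector for λ_1 ≈ 8.4495: v spans the null space of (Sigma - λ_1 I), whose rows are
  r_1 = (-0.4495, -1, 1),  r_2 = (-1, -4.4495, 0),  r_3 = (1, 0, -4.4495).
  v is orthogonal to every row, so take v ∝ r_1 × r_2 = ((-1)·(0) - (1)·(-4.4495), (1)·(-1) - (-0.4495)·(0), (-0.4495)·(-4.4495) - (-1)·(-1)) ≈ (4.4495, -1, 1).
  Let u = (4.4495, -1, 1).
  ||u|| = √((4.4495)² + (-1)² + (1)²) = √(21.798) ≈ 4.6688,  v_1 = u/||u|| ≈ (0.953, -0.2142, 0.2142) (||v_1|| = 1).

λ_1 = 8.4495,  λ_2 = 4,  λ_3 = 3.5505;  v_1 ≈ (0.953, -0.2142, 0.2142)


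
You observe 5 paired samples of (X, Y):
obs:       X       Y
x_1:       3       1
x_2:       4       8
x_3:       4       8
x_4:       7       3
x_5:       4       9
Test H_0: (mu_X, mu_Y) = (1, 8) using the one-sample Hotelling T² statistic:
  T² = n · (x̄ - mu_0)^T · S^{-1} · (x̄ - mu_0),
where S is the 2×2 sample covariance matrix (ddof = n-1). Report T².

Step 1 — sample mean vector:
  mean(X) = (3 + 4 + 4 + 7 + 4) / 5 = 22/5 = 4.4
  mean(Y) = (1 + 8 + 8 + 3 + 9) / 5 = 29/5 = 5.8
  x̄ = (4.4, 5.8),  deviation x̄ - mu_0 = (4.4, 5.8) - (1, 8) = (3.4, -2.2).

Step 2 — sample covariance matrix, S[i,j] = (1/(n-1)) · Σ_k (x_{k,i} - mean_i) · (x_{k,j} - mean_j), divisor n-1 = 4:
  S[X,X] = ((-1.4)·(-1.4) + (-0.4)·(-0.4) + (-0.4)·(-0.4) + (2.6)·(2.6) + (-0.4)·(-0.4)) / 4 = 9.2/4 = 2.3
  S[X,Y] = ((-1.4)·(-4.8) + (-0.4)·(2.2) + (-0.4)·(2.2) + (2.6)·(-2.8) + (-0.4)·(3.2)) / 4 = -3.6/4 = -0.9
  S[Y,Y] = ((-4.8)·(-4.8) + (2.2)·(2.2) + (2.2)·(2.2) + (-2.8)·(-2.8) + (3.2)·(3.2)) / 4 = 50.8/4 = 12.7
  S = [[2.3, -0.9],
 [-0.9, 12.7]].

Step 3 — invert S. det(S) = 2.3·12.7 - (-0.9)² = 28.4.
  S^{-1} = (1/det) · [[d, -b], [-b, a]] = [[0.4472, 0.0317],
 [0.0317, 0.081]].

Step 4 — quadratic form (x̄ - mu_0)^T · S^{-1} · (x̄ - mu_0):
  S^{-1} · (x̄ - mu_0) = (1.4507, -0.0704),
  (x̄ - mu_0)^T · [...] = (3.4)·(1.4507) + (-2.2)·(-0.0704) = 5.0873.

Step 5 — scale by n: T² = 5 · 5.0873 = 25.4366.

T² ≈ 25.4366


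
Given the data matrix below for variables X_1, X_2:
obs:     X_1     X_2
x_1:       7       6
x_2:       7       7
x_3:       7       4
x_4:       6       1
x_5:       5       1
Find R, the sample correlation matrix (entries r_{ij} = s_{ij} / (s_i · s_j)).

Step 1 — column means:
  mean(X_1) = (7 + 7 + 7 + 6 + 5) / 5 = 32/5 = 6.4
  mean(X_2) = (6 + 7 + 4 + 1 + 1) / 5 = 19/5 = 3.8

Step 2 — sample variances and covariances s[i,j] = (1/(n-1)) · Σ_k (x_{k,i} - mean_i) · (x_{k,j} - mean_j), with n-1 = 4:
  s[X_1,X_1] = ((0.6)·(0.6) + (0.6)·(0.6) + (0.6)·(0.6) + (-0.4)·(-0.4) + (-1.4)·(-1.4)) / 4 = 3.2/4 = 0.8
  s[X_1,X_2] = ((0.6)·(2.2) + (0.6)·(3.2) + (0.6)·(0.2) + (-0.4)·(-2.8) + (-1.4)·(-2.8)) / 4 = 8.4/4 = 2.1
  s[X_2,X_2] = ((2.2)·(2.2) + (3.2)·(3.2) + (0.2)·(0.2) + (-2.8)·(-2.8) + (-2.8)·(-2.8)) / 4 = 30.8/4 = 7.7
  Sample standard deviations s_i = √(s[i,i]):
  s(X_1) = √(0.8) = 0.8944
  s(X_2) = √(7.7) = 2.7749

Step 3 — r_{ij} = s_{ij} / (s_i · s_j):
  r[X_1,X_1] = 1 (diagonal).
  r[X_1,X_2] = 2.1 / (0.8944 · 2.7749) = 2.1 / 2.4819 = 0.8461
  r[X_2,X_2] = 1 (diagonal).

R is symmetric with unit diagonal. Assembling:

R = [[1, 0.8461],
 [0.8461, 1]]


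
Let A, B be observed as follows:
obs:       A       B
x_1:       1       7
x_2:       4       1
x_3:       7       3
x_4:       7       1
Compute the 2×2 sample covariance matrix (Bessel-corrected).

Step 1 — column means:
  mean(A) = (1 + 4 + 7 + 7) / 4 = 19/4 = 4.75
  mean(B) = (7 + 1 + 3 + 1) / 4 = 12/4 = 3

Step 2 — sample covariance S[i,j] = (1/(n-1)) · Σ_k (x_{k,i} - mean_i) · (x_{k,j} - mean_j), with n-1 = 3.
  S[A,A] = ((-3.75)·(-3.75) + (-0.75)·(-0.75) + (2.25)·(2.25) + (2.25)·(2.25)) / 3 = 24.75/3 = 8.25
  S[A,B] = ((-3.75)·(4) + (-0.75)·(-2) + (2.25)·(0) + (2.25)·(-2)) / 3 = -18/3 = -6
  S[B,B] = ((4)·(4) + (-2)·(-2) + (0)·(0) + (-2)·(-2)) / 3 = 24/3 = 8

S is symmetric (S[j,i] = S[i,j]). Assembling:

S = [[8.25, -6],
 [-6, 8]]


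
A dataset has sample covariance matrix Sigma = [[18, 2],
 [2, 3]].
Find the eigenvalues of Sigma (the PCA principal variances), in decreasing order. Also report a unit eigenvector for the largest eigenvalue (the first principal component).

Step 1 — characteristic polynomial of 2×2 Sigma:
  det(Sigma - λI) = λ² - trace · λ + det = 0.
  trace = 18 + 3 = 21, det = 18·3 - (2)² = 50.
Step 2 — discriminant:
  Δ = trace² - 4·det = 441 - 200 = 241.
Step 3 — eigenvalues:
  λ = (trace ± √Δ)/2 = (21 ± 15.5242)/2,
  λ_1 = 18.2621,  λ_2 = 2.7379.

Step 4 — unit eigenvector for λ_1: solve (Sigma - λ_1 I)v = 0. First row:
  (18 - 18.2621)·v_x + (2)·v_y = 0, i.e. (-0.2621)·v_x + (2)·v_y = 0,
  so v ∝ (b, λ_1 - a) = (2, 0.2621) = u.
  ||u|| = √((2)² + (0.2621)²) = √(4.0687) ≈ 2.0171,
  v_1 = u/||u|| ≈ (0.9915, 0.1299) (||v_1|| = 1).

λ_1 = 18.2621,  λ_2 = 2.7379;  v_1 ≈ (0.9915, 0.1299)


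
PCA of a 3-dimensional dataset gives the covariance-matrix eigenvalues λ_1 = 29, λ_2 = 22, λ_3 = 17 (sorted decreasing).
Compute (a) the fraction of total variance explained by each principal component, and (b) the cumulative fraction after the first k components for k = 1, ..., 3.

Step 1 — total variance = trace(Sigma) = Σ λ_i = 29 + 22 + 17 = 68.

Step 2 — fraction explained by component i = λ_i / Σ λ:
  PC1: 29/68 = 0.4265
  PC2: 22/68 = 0.3235
  PC3: 17/68 = 0.25

Step 3 — cumulative fraction after k components = (λ_1 + ... + λ_k) / Σ λ:
  k = 1: 29/68 = 0.4265
  k = 2: (29 + 22)/68 = 51/68 = 0.75
  k = 3: (29 + 22 + 17)/68 = 68/68 = 1

Summary (fraction, with percent):

explained: PC1 0.4265 (42.65%), PC2 0.3235 (32.35%), PC3 0.25 (25%);  cumulative: 0.4265, 0.75, 1


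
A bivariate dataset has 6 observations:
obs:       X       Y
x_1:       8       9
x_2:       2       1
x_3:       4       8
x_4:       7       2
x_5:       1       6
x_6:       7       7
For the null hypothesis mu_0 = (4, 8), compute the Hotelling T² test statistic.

Step 1 — sample mean vector:
  mean(X) = (8 + 2 + 4 + 7 + 1 + 7) / 6 = 29/6 = 4.8333
  mean(Y) = (9 + 1 + 8 + 2 + 6 + 7) / 6 = 33/6 = 5.5
  x̄ = (4.8333, 5.5),  deviation x̄ - mu_0 = (4.8333, 5.5) - (4, 8) = (0.8333, -2.5).

Step 2 — sample covariance matrix, S[i,j] = (1/(n-1)) · Σ_k (x_{k,i} - mean_i) · (x_{k,j} - mean_j), divisor n-1 = 5:
  S[X,X] = ((3.1667)·(3.1667) + (-2.8333)·(-2.8333) + (-0.8333)·(-0.8333) + (2.1667)·(2.1667) + (-3.8333)·(-3.8333) + (2.1667)·(2.1667)) / 5 = 42.8333/5 = 8.5667
  S[X,Y] = ((3.1667)·(3.5) + (-2.8333)·(-4.5) + (-0.8333)·(2.5) + (2.1667)·(-3.5) + (-3.8333)·(0.5) + (2.1667)·(1.5)) / 5 = 15.5/5 = 3.1
  S[Y,Y] = ((3.5)·(3.5) + (-4.5)·(-4.5) + (2.5)·(2.5) + (-3.5)·(-3.5) + (0.5)·(0.5) + (1.5)·(1.5)) / 5 = 53.5/5 = 10.7
  S = [[8.5667, 3.1],
 [3.1, 10.7]].

Step 3 — invert S. det(S) = 8.5667·10.7 - (3.1)² = 82.0533.
  S^{-1} = (1/det) · [[d, -b], [-b, a]] = [[0.1304, -0.0378],
 [-0.0378, 0.1044]].

Step 4 — quadratic form (x̄ - mu_0)^T · S^{-1} · (x̄ - mu_0):
  S^{-1} · (x̄ - mu_0) = (0.2031, -0.2925),
  (x̄ - mu_0)^T · [...] = (0.8333)·(0.2031) + (-2.5)·(-0.2925) = 0.9005.

Step 5 — scale by n: T² = 6 · 0.9005 = 5.403.

T² ≈ 5.403


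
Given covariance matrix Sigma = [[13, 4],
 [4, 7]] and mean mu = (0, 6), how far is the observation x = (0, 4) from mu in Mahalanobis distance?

Step 1 — centre the observation: (x - mu) = (0, -2).

Step 2 — invert Sigma. det(Sigma) = 13·7 - (4)² = 75.
  Sigma^{-1} = (1/det) · [[d, -b], [-b, a]] = [[0.0933, -0.0533],
 [-0.0533, 0.1733]].

Step 3 — form the quadratic (x - mu)^T · Sigma^{-1} · (x - mu):
  Sigma^{-1} · (x - mu) = (0.1067, -0.3467).
  (x - mu)^T · [Sigma^{-1} · (x - mu)] = (0)·(0.1067) + (-2)·(-0.3467) = 0.6933.

Step 4 — take square root: d = √(0.6933) ≈ 0.8327.

d(x, mu) = √(0.6933) ≈ 0.8327


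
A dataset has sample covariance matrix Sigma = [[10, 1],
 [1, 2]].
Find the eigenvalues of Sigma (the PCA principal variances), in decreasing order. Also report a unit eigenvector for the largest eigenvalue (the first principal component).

Step 1 — characteristic polynomial of 2×2 Sigma:
  det(Sigma - λI) = λ² - trace · λ + det = 0.
  trace = 10 + 2 = 12, det = 10·2 - (1)² = 19.
Step 2 — discriminant:
  Δ = trace² - 4·det = 144 - 76 = 68.
Step 3 — eigenvalues:
  λ = (trace ± √Δ)/2 = (12 ± 8.2462)/2,
  λ_1 = 10.1231,  λ_2 = 1.8769.

Step 4 — unit eigenvector for λ_1: solve (Sigma - λ_1 I)v = 0. First row:
  (10 - 10.1231)·v_x + (1)·v_y = 0, i.e. (-0.1231)·v_x + (1)·v_y = 0,
  so v ∝ (b, λ_1 - a) = (1, 0.1231) = u.
  ||u|| = √((1)² + (0.1231)²) = √(1.0152) ≈ 1.0075,
  v_1 = u/||u|| ≈ (0.9925, 0.1222) (||v_1|| = 1).

λ_1 = 10.1231,  λ_2 = 1.8769;  v_1 ≈ (0.9925, 0.1222)


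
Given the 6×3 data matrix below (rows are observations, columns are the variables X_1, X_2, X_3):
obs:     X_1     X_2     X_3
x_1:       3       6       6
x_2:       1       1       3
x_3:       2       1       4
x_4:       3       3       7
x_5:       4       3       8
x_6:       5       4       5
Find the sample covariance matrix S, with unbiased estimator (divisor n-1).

Step 1 — column means:
  mean(X_1) = (3 + 1 + 2 + 3 + 4 + 5) / 6 = 18/6 = 3
  mean(X_2) = (6 + 1 + 1 + 3 + 3 + 4) / 6 = 18/6 = 3
  mean(X_3) = (6 + 3 + 4 + 7 + 8 + 5) / 6 = 33/6 = 5.5

Step 2 — sample covariance S[i,j] = (1/(n-1)) · Σ_k (x_{k,i} - mean_i) · (x_{k,j} - mean_j), with n-1 = 5.
  S[X_1,X_1] = ((0)·(0) + (-2)·(-2) + (-1)·(-1) + (0)·(0) + (1)·(1) + (2)·(2)) / 5 = 10/5 = 2
  S[X_1,X_2] = ((0)·(3) + (-2)·(-2) + (-1)·(-2) + (0)·(0) + (1)·(0) + (2)·(1)) / 5 = 8/5 = 1.6
  S[X_1,X_3] = ((0)·(0.5) + (-2)·(-2.5) + (-1)·(-1.5) + (0)·(1.5) + (1)·(2.5) + (2)·(-0.5)) / 5 = 8/5 = 1.6
  S[X_2,X_2] = ((3)·(3) + (-2)·(-2) + (-2)·(-2) + (0)·(0) + (0)·(0) + (1)·(1)) / 5 = 18/5 = 3.6
  S[X_2,X_3] = ((3)·(0.5) + (-2)·(-2.5) + (-2)·(-1.5) + (0)·(1.5) + (0)·(2.5) + (1)·(-0.5)) / 5 = 9/5 = 1.8
  S[X_3,X_3] = ((0.5)·(0.5) + (-2.5)·(-2.5) + (-1.5)·(-1.5) + (1.5)·(1.5) + (2.5)·(2.5) + (-0.5)·(-0.5)) / 5 = 17.5/5 = 3.5

S is symmetric (S[j,i] = S[i,j]). Assembling:

S = [[2, 1.6, 1.6],
 [1.6, 3.6, 1.8],
 [1.6, 1.8, 3.5]]


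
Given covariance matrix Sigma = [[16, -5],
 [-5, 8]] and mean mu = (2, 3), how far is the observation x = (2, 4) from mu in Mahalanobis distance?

Step 1 — centre the observation: (x - mu) = (0, 1).

Step 2 — invert Sigma. det(Sigma) = 16·8 - (-5)² = 103.
  Sigma^{-1} = (1/det) · [[d, -b], [-b, a]] = [[0.0777, 0.0485],
 [0.0485, 0.1553]].

Step 3 — form the quadratic (x - mu)^T · Sigma^{-1} · (x - mu):
  Sigma^{-1} · (x - mu) = (0.0485, 0.1553).
  (x - mu)^T · [Sigma^{-1} · (x - mu)] = (0)·(0.0485) + (1)·(0.1553) = 0.1553.

Step 4 — take square root: d = √(0.1553) ≈ 0.3941.

d(x, mu) = √(0.1553) ≈ 0.3941


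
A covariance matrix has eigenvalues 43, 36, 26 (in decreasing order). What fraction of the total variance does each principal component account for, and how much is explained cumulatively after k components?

Step 1 — total variance = trace(Sigma) = Σ λ_i = 43 + 36 + 26 = 105.

Step 2 — fraction explained by component i = λ_i / Σ λ:
  PC1: 43/105 = 0.4095
  PC2: 36/105 = 0.3429
  PC3: 26/105 = 0.2476

Step 3 — cumulative fraction after k components = (λ_1 + ... + λ_k) / Σ λ:
  k = 1: 43/105 = 0.4095
  k = 2: (43 + 36)/105 = 79/105 = 0.7524
  k = 3: (43 + 36 + 26)/105 = 105/105 = 1

Summary (fraction, with percent):

explained: PC1 0.4095 (40.95%), PC2 0.3429 (34.29%), PC3 0.2476 (24.76%);  cumulative: 0.4095, 0.7524, 1


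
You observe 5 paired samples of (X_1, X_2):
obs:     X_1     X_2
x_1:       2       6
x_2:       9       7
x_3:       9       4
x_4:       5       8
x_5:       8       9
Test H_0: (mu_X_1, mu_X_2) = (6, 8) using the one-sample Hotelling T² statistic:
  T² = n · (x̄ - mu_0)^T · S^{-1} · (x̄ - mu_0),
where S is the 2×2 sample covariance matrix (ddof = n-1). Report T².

Step 1 — sample mean vector:
  mean(X_1) = (2 + 9 + 9 + 5 + 8) / 5 = 33/5 = 6.6
  mean(X_2) = (6 + 7 + 4 + 8 + 9) / 5 = 34/5 = 6.8
  x̄ = (6.6, 6.8),  deviation x̄ - mu_0 = (6.6, 6.8) - (6, 8) = (0.6, -1.2).

Step 2 — sample covariance matrix, S[i,j] = (1/(n-1)) · Σ_k (x_{k,i} - mean_i) · (x_{k,j} - mean_j), divisor n-1 = 4:
  S[X_1,X_1] = ((-4.6)·(-4.6) + (2.4)·(2.4) + (2.4)·(2.4) + (-1.6)·(-1.6) + (1.4)·(1.4)) / 4 = 37.2/4 = 9.3
  S[X_1,X_2] = ((-4.6)·(-0.8) + (2.4)·(0.2) + (2.4)·(-2.8) + (-1.6)·(1.2) + (1.4)·(2.2)) / 4 = -1.4/4 = -0.35
  S[X_2,X_2] = ((-0.8)·(-0.8) + (0.2)·(0.2) + (-2.8)·(-2.8) + (1.2)·(1.2) + (2.2)·(2.2)) / 4 = 14.8/4 = 3.7
  S = [[9.3, -0.35],
 [-0.35, 3.7]].

Step 3 — invert S. det(S) = 9.3·3.7 - (-0.35)² = 34.2875.
  S^{-1} = (1/det) · [[d, -b], [-b, a]] = [[0.1079, 0.0102],
 [0.0102, 0.2712]].

Step 4 — quadratic form (x̄ - mu_0)^T · S^{-1} · (x̄ - mu_0):
  S^{-1} · (x̄ - mu_0) = (0.0525, -0.3194),
  (x̄ - mu_0)^T · [...] = (0.6)·(0.0525) + (-1.2)·(-0.3194) = 0.4147.

Step 5 — scale by n: T² = 5 · 0.4147 = 2.0736.

T² ≈ 2.0736


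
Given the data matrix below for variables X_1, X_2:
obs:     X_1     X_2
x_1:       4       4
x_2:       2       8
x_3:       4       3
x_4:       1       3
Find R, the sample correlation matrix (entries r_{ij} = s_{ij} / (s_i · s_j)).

Step 1 — column means:
  mean(X_1) = (4 + 2 + 4 + 1) / 4 = 11/4 = 2.75
  mean(X_2) = (4 + 8 + 3 + 3) / 4 = 18/4 = 4.5

Step 2 — sample variances and covariances s[i,j] = (1/(n-1)) · Σ_k (x_{k,i} - mean_i) · (x_{k,j} - mean_j), with n-1 = 3:
  s[X_1,X_1] = ((1.25)·(1.25) + (-0.75)·(-0.75) + (1.25)·(1.25) + (-1.75)·(-1.75)) / 3 = 6.75/3 = 2.25
  s[X_1,X_2] = ((1.25)·(-0.5) + (-0.75)·(3.5) + (1.25)·(-1.5) + (-1.75)·(-1.5)) / 3 = -2.5/3 = -0.8333
  s[X_2,X_2] = ((-0.5)·(-0.5) + (3.5)·(3.5) + (-1.5)·(-1.5) + (-1.5)·(-1.5)) / 3 = 17/3 = 5.6667
  Sample standard deviations s_i = √(s[i,i]):
  s(X_1) = √(2.25) = 1.5
  s(X_2) = √(5.6667) = 2.3805

Step 3 — r_{ij} = s_{ij} / (s_i · s_j):
  r[X_1,X_1] = 1 (diagonal).
  r[X_1,X_2] = -0.8333 / (1.5 · 2.3805) = -0.8333 / 3.5707 = -0.2334
  r[X_2,X_2] = 1 (diagonal).

R is symmetric with unit diagonal. Assembling:

R = [[1, -0.2334],
 [-0.2334, 1]]


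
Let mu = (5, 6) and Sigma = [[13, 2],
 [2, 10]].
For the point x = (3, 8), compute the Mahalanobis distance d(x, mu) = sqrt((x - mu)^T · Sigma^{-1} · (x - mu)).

Step 1 — centre the observation: (x - mu) = (-2, 2).

Step 2 — invert Sigma. det(Sigma) = 13·10 - (2)² = 126.
  Sigma^{-1} = (1/det) · [[d, -b], [-b, a]] = [[0.0794, -0.0159],
 [-0.0159, 0.1032]].

Step 3 — form the quadratic (x - mu)^T · Sigma^{-1} · (x - mu):
  Sigma^{-1} · (x - mu) = (-0.1905, 0.2381).
  (x - mu)^T · [Sigma^{-1} · (x - mu)] = (-2)·(-0.1905) + (2)·(0.2381) = 0.8571.

Step 4 — take square root: d = √(0.8571) ≈ 0.9258.

d(x, mu) = √(0.8571) ≈ 0.9258


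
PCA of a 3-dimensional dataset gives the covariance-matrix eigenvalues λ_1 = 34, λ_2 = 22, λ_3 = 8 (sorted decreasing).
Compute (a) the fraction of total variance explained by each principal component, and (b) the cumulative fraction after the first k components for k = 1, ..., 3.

Step 1 — total variance = trace(Sigma) = Σ λ_i = 34 + 22 + 8 = 64.

Step 2 — fraction explained by component i = λ_i / Σ λ:
  PC1: 34/64 = 0.5312
  PC2: 22/64 = 0.3438
  PC3: 8/64 = 0.125

Step 3 — cumulative fraction after k components = (λ_1 + ... + λ_k) / Σ λ:
  k = 1: 34/64 = 0.5312
  k = 2: (34 + 22)/64 = 56/64 = 0.875
  k = 3: (34 + 22 + 8)/64 = 64/64 = 1

Summary (fraction, with percent):

explained: PC1 0.5312 (53.12%), PC2 0.3438 (34.38%), PC3 0.125 (12.5%);  cumulative: 0.5312, 0.875, 1


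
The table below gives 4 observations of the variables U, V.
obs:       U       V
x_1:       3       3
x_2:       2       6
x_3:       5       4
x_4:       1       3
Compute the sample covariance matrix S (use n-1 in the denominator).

Step 1 — column means:
  mean(U) = (3 + 2 + 5 + 1) / 4 = 11/4 = 2.75
  mean(V) = (3 + 6 + 4 + 3) / 4 = 16/4 = 4

Step 2 — sample covariance S[i,j] = (1/(n-1)) · Σ_k (x_{k,i} - mean_i) · (x_{k,j} - mean_j), with n-1 = 3.
  S[U,U] = ((0.25)·(0.25) + (-0.75)·(-0.75) + (2.25)·(2.25) + (-1.75)·(-1.75)) / 3 = 8.75/3 = 2.9167
  S[U,V] = ((0.25)·(-1) + (-0.75)·(2) + (2.25)·(0) + (-1.75)·(-1)) / 3 = 0/3 = 0
  S[V,V] = ((-1)·(-1) + (2)·(2) + (0)·(0) + (-1)·(-1)) / 3 = 6/3 = 2

S is symmetric (S[j,i] = S[i,j]). Assembling:

S = [[2.9167, 0],
 [0, 2]]


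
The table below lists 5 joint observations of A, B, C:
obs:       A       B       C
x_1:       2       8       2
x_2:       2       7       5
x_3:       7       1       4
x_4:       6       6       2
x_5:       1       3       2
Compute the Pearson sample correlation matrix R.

Step 1 — column means:
  mean(A) = (2 + 2 + 7 + 6 + 1) / 5 = 18/5 = 3.6
  mean(B) = (8 + 7 + 1 + 6 + 3) / 5 = 25/5 = 5
  mean(C) = (2 + 5 + 4 + 2 + 2) / 5 = 15/5 = 3

Step 2 — sample variances and covariances s[i,j] = (1/(n-1)) · Σ_k (x_{k,i} - mean_i) · (x_{k,j} - mean_j), with n-1 = 4:
  s[A,A] = ((-1.6)·(-1.6) + (-1.6)·(-1.6) + (3.4)·(3.4) + (2.4)·(2.4) + (-2.6)·(-2.6)) / 4 = 29.2/4 = 7.3
  s[A,B] = ((-1.6)·(3) + (-1.6)·(2) + (3.4)·(-4) + (2.4)·(1) + (-2.6)·(-2)) / 4 = -14/4 = -3.5
  s[A,C] = ((-1.6)·(-1) + (-1.6)·(2) + (3.4)·(1) + (2.4)·(-1) + (-2.6)·(-1)) / 4 = 2/4 = 0.5
  s[B,B] = ((3)·(3) + (2)·(2) + (-4)·(-4) + (1)·(1) + (-2)·(-2)) / 4 = 34/4 = 8.5
  s[B,C] = ((3)·(-1) + (2)·(2) + (-4)·(1) + (1)·(-1) + (-2)·(-1)) / 4 = -2/4 = -0.5
  s[C,C] = ((-1)·(-1) + (2)·(2) + (1)·(1) + (-1)·(-1) + (-1)·(-1)) / 4 = 8/4 = 2
  Sample standard deviations s_i = √(s[i,i]):
  s(A) = √(7.3) = 2.7019
  s(B) = √(8.5) = 2.9155
  s(C) = √(2) = 1.4142

Step 3 — r_{ij} = s_{ij} / (s_i · s_j):
  r[A,A] = 1 (diagonal).
  r[A,B] = -3.5 / (2.7019 · 2.9155) = -3.5 / 7.8772 = -0.4443
  r[A,C] = 0.5 / (2.7019 · 1.4142) = 0.5 / 3.821 = 0.1309
  r[B,B] = 1 (diagonal).
  r[B,C] = -0.5 / (2.9155 · 1.4142) = -0.5 / 4.1231 = -0.1213
  r[C,C] = 1 (diagonal).

R is symmetric with unit diagonal. Assembling:

R = [[1, -0.4443, 0.1309],
 [-0.4443, 1, -0.1213],
 [0.1309, -0.1213, 1]]


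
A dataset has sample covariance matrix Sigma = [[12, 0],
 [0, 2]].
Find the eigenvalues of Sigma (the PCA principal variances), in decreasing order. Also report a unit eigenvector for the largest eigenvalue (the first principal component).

Step 1 — characteristic polynomial of 2×2 Sigma:
  det(Sigma - λI) = λ² - trace · λ + det = 0.
  trace = 12 + 2 = 14, det = 12·2 - (0)² = 24.
Step 2 — discriminant:
  Δ = trace² - 4·det = 196 - 96 = 100.
Step 3 — eigenvalues:
  λ = (trace ± √Δ)/2 = (14 ± 10)/2,
  λ_1 = 12,  λ_2 = 2.

Step 4 — unit eigenvector for λ_1: Sigma is diagonal, so its eigenvectors are the coordinate axes. λ_1 = 12 is the diagonal entry on the first coordinate axis, hence
  v_1 = (1, 0) (||v_1|| = 1).

λ_1 = 12,  λ_2 = 2;  v_1 ≈ (1, 0)


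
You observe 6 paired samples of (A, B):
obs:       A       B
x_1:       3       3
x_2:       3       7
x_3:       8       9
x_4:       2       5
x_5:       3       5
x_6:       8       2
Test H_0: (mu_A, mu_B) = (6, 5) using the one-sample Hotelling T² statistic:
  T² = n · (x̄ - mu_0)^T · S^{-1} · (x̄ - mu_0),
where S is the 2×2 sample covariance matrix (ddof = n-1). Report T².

Step 1 — sample mean vector:
  mean(A) = (3 + 3 + 8 + 2 + 3 + 8) / 6 = 27/6 = 4.5
  mean(B) = (3 + 7 + 9 + 5 + 5 + 2) / 6 = 31/6 = 5.1667
  x̄ = (4.5, 5.1667),  deviation x̄ - mu_0 = (4.5, 5.1667) - (6, 5) = (-1.5, 0.1667).

Step 2 — sample covariance matrix, S[i,j] = (1/(n-1)) · Σ_k (x_{k,i} - mean_i) · (x_{k,j} - mean_j), divisor n-1 = 5:
  S[A,A] = ((-1.5)·(-1.5) + (-1.5)·(-1.5) + (3.5)·(3.5) + (-2.5)·(-2.5) + (-1.5)·(-1.5) + (3.5)·(3.5)) / 5 = 37.5/5 = 7.5
  S[A,B] = ((-1.5)·(-2.1667) + (-1.5)·(1.8333) + (3.5)·(3.8333) + (-2.5)·(-0.1667) + (-1.5)·(-0.1667) + (3.5)·(-3.1667)) / 5 = 3.5/5 = 0.7
  S[B,B] = ((-2.1667)·(-2.1667) + (1.8333)·(1.8333) + (3.8333)·(3.8333) + (-0.1667)·(-0.1667) + (-0.1667)·(-0.1667) + (-3.1667)·(-3.1667)) / 5 = 32.8333/5 = 6.5667
  S = [[7.5, 0.7],
 [0.7, 6.5667]].

Step 3 — invert S. det(S) = 7.5·6.5667 - (0.7)² = 48.76.
  S^{-1} = (1/det) · [[d, -b], [-b, a]] = [[0.1347, -0.0144],
 [-0.0144, 0.1538]].

Step 4 — quadratic form (x̄ - mu_0)^T · S^{-1} · (x̄ - mu_0):
  S^{-1} · (x̄ - mu_0) = (-0.2044, 0.0472),
  (x̄ - mu_0)^T · [...] = (-1.5)·(-0.2044) + (0.1667)·(0.0472) = 0.3145.

Step 5 — scale by n: T² = 6 · 0.3145 = 1.8868.

T² ≈ 1.8868


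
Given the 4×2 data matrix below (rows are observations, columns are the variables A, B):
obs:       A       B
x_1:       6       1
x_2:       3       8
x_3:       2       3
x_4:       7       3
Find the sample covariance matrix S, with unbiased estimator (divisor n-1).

Step 1 — column means:
  mean(A) = (6 + 3 + 2 + 7) / 4 = 18/4 = 4.5
  mean(B) = (1 + 8 + 3 + 3) / 4 = 15/4 = 3.75

Step 2 — sample covariance S[i,j] = (1/(n-1)) · Σ_k (x_{k,i} - mean_i) · (x_{k,j} - mean_j), with n-1 = 3.
  S[A,A] = ((1.5)·(1.5) + (-1.5)·(-1.5) + (-2.5)·(-2.5) + (2.5)·(2.5)) / 3 = 17/3 = 5.6667
  S[A,B] = ((1.5)·(-2.75) + (-1.5)·(4.25) + (-2.5)·(-0.75) + (2.5)·(-0.75)) / 3 = -10.5/3 = -3.5
  S[B,B] = ((-2.75)·(-2.75) + (4.25)·(4.25) + (-0.75)·(-0.75) + (-0.75)·(-0.75)) / 3 = 26.75/3 = 8.9167

S is symmetric (S[j,i] = S[i,j]). Assembling:

S = [[5.6667, -3.5],
 [-3.5, 8.9167]]


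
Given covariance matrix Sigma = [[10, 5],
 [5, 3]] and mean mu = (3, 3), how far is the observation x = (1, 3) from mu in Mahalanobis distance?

Step 1 — centre the observation: (x - mu) = (-2, 0).

Step 2 — invert Sigma. det(Sigma) = 10·3 - (5)² = 5.
  Sigma^{-1} = (1/det) · [[d, -b], [-b, a]] = [[0.6, -1],
 [-1, 2]].

Step 3 — form the quadratic (x - mu)^T · Sigma^{-1} · (x - mu):
  Sigma^{-1} · (x - mu) = (-1.2, 2).
  (x - mu)^T · [Sigma^{-1} · (x - mu)] = (-2)·(-1.2) + (0)·(2) = 2.4.

Step 4 — take square root: d = √(2.4) ≈ 1.5492.

d(x, mu) = √(2.4) ≈ 1.5492


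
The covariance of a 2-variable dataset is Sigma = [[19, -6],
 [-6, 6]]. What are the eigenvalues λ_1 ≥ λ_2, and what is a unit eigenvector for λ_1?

Step 1 — characteristic polynomial of 2×2 Sigma:
  det(Sigma - λI) = λ² - trace · λ + det = 0.
  trace = 19 + 6 = 25, det = 19·6 - (-6)² = 78.
Step 2 — discriminant:
  Δ = trace² - 4·det = 625 - 312 = 313.
Step 3 — eigenvalues:
  λ = (trace ± √Δ)/2 = (25 ± 17.6918)/2,
  λ_1 = 21.3459,  λ_2 = 3.6541.

Step 4 — unit eigenvector for λ_1: solve (Sigma - λ_1 I)v = 0. First row:
  (19 - 21.3459)·v_x + (-6)·v_y = 0, i.e. (-2.3459)·v_x + (-6)·v_y = 0,
  so v ∝ (b, λ_1 - a) = (-6, 2.3459); multiply by -1 so the first entry is positive: u = (6, -2.3459).
  ||u|| = √((6)² + (-2.3459)²) = √(41.5033) ≈ 6.4423,
  v_1 = u/||u|| ≈ (0.9313, -0.3641) (||v_1|| = 1).

λ_1 = 21.3459,  λ_2 = 3.6541;  v_1 ≈ (0.9313, -0.3641)


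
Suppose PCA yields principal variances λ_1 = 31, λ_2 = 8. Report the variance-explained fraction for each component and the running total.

Step 1 — total variance = trace(Sigma) = Σ λ_i = 31 + 8 = 39.

Step 2 — fraction explained by component i = λ_i / Σ λ:
  PC1: 31/39 = 0.7949
  PC2: 8/39 = 0.2051

Step 3 — cumulative fraction after k components = (λ_1 + ... + λ_k) / Σ λ:
  k = 1: 31/39 = 0.7949
  k = 2: (31 + 8)/39 = 39/39 = 1

Summary (fraction, with percent):

explained: PC1 0.7949 (79.49%), PC2 0.2051 (20.51%);  cumulative: 0.7949, 1


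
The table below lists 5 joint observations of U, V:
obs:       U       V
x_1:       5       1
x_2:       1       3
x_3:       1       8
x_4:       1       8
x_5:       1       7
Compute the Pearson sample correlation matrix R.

Step 1 — column means:
  mean(U) = (5 + 1 + 1 + 1 + 1) / 5 = 9/5 = 1.8
  mean(V) = (1 + 3 + 8 + 8 + 7) / 5 = 27/5 = 5.4

Step 2 — sample variances and covariances s[i,j] = (1/(n-1)) · Σ_k (x_{k,i} - mean_i) · (x_{k,j} - mean_j), with n-1 = 4:
  s[U,U] = ((3.2)·(3.2) + (-0.8)·(-0.8) + (-0.8)·(-0.8) + (-0.8)·(-0.8) + (-0.8)·(-0.8)) / 4 = 12.8/4 = 3.2
  s[U,V] = ((3.2)·(-4.4) + (-0.8)·(-2.4) + (-0.8)·(2.6) + (-0.8)·(2.6) + (-0.8)·(1.6)) / 4 = -17.6/4 = -4.4
  s[V,V] = ((-4.4)·(-4.4) + (-2.4)·(-2.4) + (2.6)·(2.6) + (2.6)·(2.6) + (1.6)·(1.6)) / 4 = 41.2/4 = 10.3
  Sample standard deviations s_i = √(s[i,i]):
  s(U) = √(3.2) = 1.7889
  s(V) = √(10.3) = 3.2094

Step 3 — r_{ij} = s_{ij} / (s_i · s_j):
  r[U,U] = 1 (diagonal).
  r[U,V] = -4.4 / (1.7889 · 3.2094) = -4.4 / 5.7411 = -0.7664
  r[V,V] = 1 (diagonal).

R is symmetric with unit diagonal. Assembling:

R = [[1, -0.7664],
 [-0.7664, 1]]


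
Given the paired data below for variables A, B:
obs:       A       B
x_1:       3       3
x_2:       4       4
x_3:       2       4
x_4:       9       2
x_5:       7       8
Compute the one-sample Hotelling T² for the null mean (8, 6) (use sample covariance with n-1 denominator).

Step 1 — sample mean vector:
  mean(A) = (3 + 4 + 2 + 9 + 7) / 5 = 25/5 = 5
  mean(B) = (3 + 4 + 4 + 2 + 8) / 5 = 21/5 = 4.2
  x̄ = (5, 4.2),  deviation x̄ - mu_0 = (5, 4.2) - (8, 6) = (-3, -1.8).

Step 2 — sample covariance matrix, S[i,j] = (1/(n-1)) · Σ_k (x_{k,i} - mean_i) · (x_{k,j} - mean_j), divisor n-1 = 4:
  S[A,A] = ((-2)·(-2) + (-1)·(-1) + (-3)·(-3) + (4)·(4) + (2)·(2)) / 4 = 34/4 = 8.5
  S[A,B] = ((-2)·(-1.2) + (-1)·(-0.2) + (-3)·(-0.2) + (4)·(-2.2) + (2)·(3.8)) / 4 = 2/4 = 0.5
  S[B,B] = ((-1.2)·(-1.2) + (-0.2)·(-0.2) + (-0.2)·(-0.2) + (-2.2)·(-2.2) + (3.8)·(3.8)) / 4 = 20.8/4 = 5.2
  S = [[8.5, 0.5],
 [0.5, 5.2]].

Step 3 — invert S. det(S) = 8.5·5.2 - (0.5)² = 43.95.
  S^{-1} = (1/det) · [[d, -b], [-b, a]] = [[0.1183, -0.0114],
 [-0.0114, 0.1934]].

Step 4 — quadratic form (x̄ - mu_0)^T · S^{-1} · (x̄ - mu_0):
  S^{-1} · (x̄ - mu_0) = (-0.3345, -0.314),
  (x̄ - mu_0)^T · [...] = (-3)·(-0.3345) + (-1.8)·(-0.314) = 1.5686.

Step 5 — scale by n: T² = 5 · 1.5686 = 7.843.

T² ≈ 7.843


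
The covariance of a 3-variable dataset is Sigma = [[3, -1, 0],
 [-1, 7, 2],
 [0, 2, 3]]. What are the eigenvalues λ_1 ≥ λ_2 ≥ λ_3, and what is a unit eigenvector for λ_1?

Step 1 — characteristic polynomial p(λ) = det(λI - Sigma) = λ³ - tr·λ² + c_1·λ - det, where tr = trace, c_1 = sum of the principal 2×2 minors, det = det(Sigma):
  tr = 3 + 7 + 3 = 13,
  c_1 = (3·7 - (-1)²) + (3·3 - (0)²) + (7·3 - (2)²) = 20 + 9 + 17 = 46,
  det = 3·(7·3 - (2)²) - (-1)·((-1)·3 - (2)·(0)) + (0)·((-1)·(2) - 7·(0)) = 3·(17) - (-1)·(-3) + (0)·(-2) = 48.
  So p(λ) = λ³ - 13λ² + 46λ - 48.
Step 2 — look for an integer root (rational root theorem: any rational root is an integer divisor of 48). Testing λ = 2:
  p(2) = 8 - 52 + 92 - 48 = 0  ✓
  Dividing out (λ - 2): p(λ) = (λ - 2)(λ² - 11λ + 24).
Step 3 — remaining eigenvalues from the quadratic λ² - 11λ + 24 = 0:
  Δ = 11² - 4·24 = 121 - 96 = 25,  λ = (11 ± √25)/2 = (11 ± 5)/2 = 8 or 3.
  Sorted: λ_1 = 8,  λ_2 = 3,  λ_3 = 2  (check: sum = 13 = tr ✓).

Step 4 — unit eigenvector for λ_1 = 8: v spans the null space of (Sigma - λ_1 I), whose rows are
  r_1 = (-5, -1, 0),  r_2 = (-1, -1, 2),  r_3 = (0, 2, -5).
  v is orthogonal to every row, so take v ∝ r_1 × r_2 = ((-1)·(2) - (0)·(-1), (0)·(-1) - (-5)·(2), (-5)·(-1) - (-1)·(-1)) = (-2, 10, 4).
  Rescale (divide by 2; multiply by -1 so the first nonzero entry is positive): u = (1, -5, -2).
  ||u|| = √((1)² + (-5)² + (-2)²) = √(30) ≈ 5.4772,  v_1 = u/||u|| ≈ (0.1826, -0.9129, -0.3651) (||v_1|| = 1).

λ_1 = 8,  λ_2 = 3,  λ_3 = 2;  v_1 ≈ (0.1826, -0.9129, -0.3651)


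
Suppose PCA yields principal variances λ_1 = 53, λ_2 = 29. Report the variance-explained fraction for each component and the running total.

Step 1 — total variance = trace(Sigma) = Σ λ_i = 53 + 29 = 82.

Step 2 — fraction explained by component i = λ_i / Σ λ:
  PC1: 53/82 = 0.6463
  PC2: 29/82 = 0.3537

Step 3 — cumulative fraction after k components = (λ_1 + ... + λ_k) / Σ λ:
  k = 1: 53/82 = 0.6463
  k = 2: (53 + 29)/82 = 82/82 = 1

Summary (fraction, with percent):

explained: PC1 0.6463 (64.63%), PC2 0.3537 (35.37%);  cumulative: 0.6463, 1


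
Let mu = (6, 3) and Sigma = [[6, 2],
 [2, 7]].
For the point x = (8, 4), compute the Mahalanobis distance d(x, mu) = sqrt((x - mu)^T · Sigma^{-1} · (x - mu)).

Step 1 — centre the observation: (x - mu) = (2, 1).

Step 2 — invert Sigma. det(Sigma) = 6·7 - (2)² = 38.
  Sigma^{-1} = (1/det) · [[d, -b], [-b, a]] = [[0.1842, -0.0526],
 [-0.0526, 0.1579]].

Step 3 — form the quadratic (x - mu)^T · Sigma^{-1} · (x - mu):
  Sigma^{-1} · (x - mu) = (0.3158, 0.0526).
  (x - mu)^T · [Sigma^{-1} · (x - mu)] = (2)·(0.3158) + (1)·(0.0526) = 0.6842.

Step 4 — take square root: d = √(0.6842) ≈ 0.8272.

d(x, mu) = √(0.6842) ≈ 0.8272


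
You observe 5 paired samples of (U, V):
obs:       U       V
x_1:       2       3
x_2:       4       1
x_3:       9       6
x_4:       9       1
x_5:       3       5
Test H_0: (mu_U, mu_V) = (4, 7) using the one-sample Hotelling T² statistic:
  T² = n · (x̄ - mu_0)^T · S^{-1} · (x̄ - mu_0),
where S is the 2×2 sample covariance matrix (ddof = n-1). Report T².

Step 1 — sample mean vector:
  mean(U) = (2 + 4 + 9 + 9 + 3) / 5 = 27/5 = 5.4
  mean(V) = (3 + 1 + 6 + 1 + 5) / 5 = 16/5 = 3.2
  x̄ = (5.4, 3.2),  deviation x̄ - mu_0 = (5.4, 3.2) - (4, 7) = (1.4, -3.8).

Step 2 — sample covariance matrix, S[i,j] = (1/(n-1)) · Σ_k (x_{k,i} - mean_i) · (x_{k,j} - mean_j), divisor n-1 = 4:
  S[U,U] = ((-3.4)·(-3.4) + (-1.4)·(-1.4) + (3.6)·(3.6) + (3.6)·(3.6) + (-2.4)·(-2.4)) / 4 = 45.2/4 = 11.3
  S[U,V] = ((-3.4)·(-0.2) + (-1.4)·(-2.2) + (3.6)·(2.8) + (3.6)·(-2.2) + (-2.4)·(1.8)) / 4 = 1.6/4 = 0.4
  S[V,V] = ((-0.2)·(-0.2) + (-2.2)·(-2.2) + (2.8)·(2.8) + (-2.2)·(-2.2) + (1.8)·(1.8)) / 4 = 20.8/4 = 5.2
  S = [[11.3, 0.4],
 [0.4, 5.2]].

Step 3 — invert S. det(S) = 11.3·5.2 - (0.4)² = 58.6.
  S^{-1} = (1/det) · [[d, -b], [-b, a]] = [[0.0887, -0.0068],
 [-0.0068, 0.1928]].

Step 4 — quadratic form (x̄ - mu_0)^T · S^{-1} · (x̄ - mu_0):
  S^{-1} · (x̄ - mu_0) = (0.1502, -0.7423),
  (x̄ - mu_0)^T · [...] = (1.4)·(0.1502) + (-3.8)·(-0.7423) = 3.0311.

Step 5 — scale by n: T² = 5 · 3.0311 = 15.1553.

T² ≈ 15.1553


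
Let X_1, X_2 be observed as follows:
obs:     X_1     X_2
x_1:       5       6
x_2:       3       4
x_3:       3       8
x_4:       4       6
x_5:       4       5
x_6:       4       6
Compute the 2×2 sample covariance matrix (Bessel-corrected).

Step 1 — column means:
  mean(X_1) = (5 + 3 + 3 + 4 + 4 + 4) / 6 = 23/6 = 3.8333
  mean(X_2) = (6 + 4 + 8 + 6 + 5 + 6) / 6 = 35/6 = 5.8333

Step 2 — sample covariance S[i,j] = (1/(n-1)) · Σ_k (x_{k,i} - mean_i) · (x_{k,j} - mean_j), with n-1 = 5.
  S[X_1,X_1] = ((1.1667)·(1.1667) + (-0.8333)·(-0.8333) + (-0.8333)·(-0.8333) + (0.1667)·(0.1667) + (0.1667)·(0.1667) + (0.1667)·(0.1667)) / 5 = 2.8333/5 = 0.5667
  S[X_1,X_2] = ((1.1667)·(0.1667) + (-0.8333)·(-1.8333) + (-0.8333)·(2.1667) + (0.1667)·(0.1667) + (0.1667)·(-0.8333) + (0.1667)·(0.1667)) / 5 = -0.1667/5 = -0.0333
  S[X_2,X_2] = ((0.1667)·(0.1667) + (-1.8333)·(-1.8333) + (2.1667)·(2.1667) + (0.1667)·(0.1667) + (-0.8333)·(-0.8333) + (0.1667)·(0.1667)) / 5 = 8.8333/5 = 1.7667

S is symmetric (S[j,i] = S[i,j]). Assembling:

S = [[0.5667, -0.0333],
 [-0.0333, 1.7667]]


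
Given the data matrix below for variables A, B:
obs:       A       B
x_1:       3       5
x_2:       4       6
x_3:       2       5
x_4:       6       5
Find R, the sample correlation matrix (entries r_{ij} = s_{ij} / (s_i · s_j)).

Step 1 — column means:
  mean(A) = (3 + 4 + 2 + 6) / 4 = 15/4 = 3.75
  mean(B) = (5 + 6 + 5 + 5) / 4 = 21/4 = 5.25

Step 2 — sample variances and covariances s[i,j] = (1/(n-1)) · Σ_k (x_{k,i} - mean_i) · (x_{k,j} - mean_j), with n-1 = 3:
  s[A,A] = ((-0.75)·(-0.75) + (0.25)·(0.25) + (-1.75)·(-1.75) + (2.25)·(2.25)) / 3 = 8.75/3 = 2.9167
  s[A,B] = ((-0.75)·(-0.25) + (0.25)·(0.75) + (-1.75)·(-0.25) + (2.25)·(-0.25)) / 3 = 0.25/3 = 0.0833
  s[B,B] = ((-0.25)·(-0.25) + (0.75)·(0.75) + (-0.25)·(-0.25) + (-0.25)·(-0.25)) / 3 = 0.75/3 = 0.25
  Sample standard deviations s_i = √(s[i,i]):
  s(A) = √(2.9167) = 1.7078
  s(B) = √(0.25) = 0.5

Step 3 — r_{ij} = s_{ij} / (s_i · s_j):
  r[A,A] = 1 (diagonal).
  r[A,B] = 0.0833 / (1.7078 · 0.5) = 0.0833 / 0.8539 = 0.0976
  r[B,B] = 1 (diagonal).

R is symmetric with unit diagonal. Assembling:

R = [[1, 0.0976],
 [0.0976, 1]]


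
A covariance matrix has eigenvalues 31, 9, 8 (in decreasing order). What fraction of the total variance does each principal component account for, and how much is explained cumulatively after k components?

Step 1 — total variance = trace(Sigma) = Σ λ_i = 31 + 9 + 8 = 48.

Step 2 — fraction explained by component i = λ_i / Σ λ:
  PC1: 31/48 = 0.6458
  PC2: 9/48 = 0.1875
  PC3: 8/48 = 0.1667

Step 3 — cumulative fraction after k components = (λ_1 + ... + λ_k) / Σ λ:
  k = 1: 31/48 = 0.6458
  k = 2: (31 + 9)/48 = 40/48 = 0.8333
  k = 3: (31 + 9 + 8)/48 = 48/48 = 1

Summary (fraction, with percent):

explained: PC1 0.6458 (64.58%), PC2 0.1875 (18.75%), PC3 0.1667 (16.67%);  cumulative: 0.6458, 0.8333, 1


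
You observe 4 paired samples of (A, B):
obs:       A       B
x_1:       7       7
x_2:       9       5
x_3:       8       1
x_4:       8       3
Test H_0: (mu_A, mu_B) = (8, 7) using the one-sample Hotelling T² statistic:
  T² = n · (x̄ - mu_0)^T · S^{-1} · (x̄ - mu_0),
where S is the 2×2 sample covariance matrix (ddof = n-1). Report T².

Step 1 — sample mean vector:
  mean(A) = (7 + 9 + 8 + 8) / 4 = 32/4 = 8
  mean(B) = (7 + 5 + 1 + 3) / 4 = 16/4 = 4
  x̄ = (8, 4),  deviation x̄ - mu_0 = (8, 4) - (8, 7) = (0, -3).

Step 2 — sample covariance matrix, S[i,j] = (1/(n-1)) · Σ_k (x_{k,i} - mean_i) · (x_{k,j} - mean_j), divisor n-1 = 3:
  S[A,A] = ((-1)·(-1) + (1)·(1) + (0)·(0) + (0)·(0)) / 3 = 2/3 = 0.6667
  S[A,B] = ((-1)·(3) + (1)·(1) + (0)·(-3) + (0)·(-1)) / 3 = -2/3 = -0.6667
  S[B,B] = ((3)·(3) + (1)·(1) + (-3)·(-3) + (-1)·(-1)) / 3 = 20/3 = 6.6667
  S = [[0.6667, -0.6667],
 [-0.6667, 6.6667]].

Step 3 — invert S. det(S) = 0.6667·6.6667 - (-0.6667)² = 4.
  S^{-1} = (1/det) · [[d, -b], [-b, a]] = [[1.6667, 0.1667],
 [0.1667, 0.1667]].

Step 4 — quadratic form (x̄ - mu_0)^T · S^{-1} · (x̄ - mu_0):
  S^{-1} · (x̄ - mu_0) = (-0.5, -0.5),
  (x̄ - mu_0)^T · [...] = (0)·(-0.5) + (-3)·(-0.5) = 1.5.

Step 5 — scale by n: T² = 4 · 1.5 = 6.

T² ≈ 6
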